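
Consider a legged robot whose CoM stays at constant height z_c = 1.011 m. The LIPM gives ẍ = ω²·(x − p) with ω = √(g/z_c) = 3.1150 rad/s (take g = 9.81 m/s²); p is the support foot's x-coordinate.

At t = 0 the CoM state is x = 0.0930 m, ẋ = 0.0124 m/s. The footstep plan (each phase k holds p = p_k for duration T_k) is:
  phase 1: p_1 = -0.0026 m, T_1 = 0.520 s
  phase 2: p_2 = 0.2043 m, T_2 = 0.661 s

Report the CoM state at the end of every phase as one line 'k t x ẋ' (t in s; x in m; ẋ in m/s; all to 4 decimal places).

1 0.5200 0.2580 0.7553
2 1.1810 1.3531 3.6534

phase 1: p=-0.0026, T=0.520, ωT=1.619800, cosh=2.625009, sinh=2.427071; start (x,ẋ)=(0.093000, 0.012400) → end (x,ẋ)=(0.258012, 0.755317)
phase 2: p=0.2043, T=0.661, ωT=2.059015, cosh=3.982912, sinh=3.855333; start (x,ẋ)=(0.258012, 0.755317) → end (x,ẋ)=(1.353063, 3.653414)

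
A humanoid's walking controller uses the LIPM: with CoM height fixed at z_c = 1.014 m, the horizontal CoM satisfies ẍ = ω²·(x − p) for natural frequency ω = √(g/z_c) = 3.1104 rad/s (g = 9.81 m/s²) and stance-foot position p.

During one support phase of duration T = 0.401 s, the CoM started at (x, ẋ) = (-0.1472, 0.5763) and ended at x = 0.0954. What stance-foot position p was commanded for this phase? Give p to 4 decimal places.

ωT = 3.1104·0.401 = 1.247270; cosh(ωT) = 1.884058, sinh(ωT) = 1.596770
x(T) = p + (x₀−p)·cosh(ωT) + (ẋ₀/ω)·sinh(ωT) ⇒ p·(1 − cosh) = x(T) − x₀·cosh − (ẋ₀/ω)·sinh
numerator   = 0.0954 − (-0.1472)·1.884058 − (0.5763/3.1104)·1.596770 = 0.076881
denominator = 1 − 1.884058 = -0.884058
p = 0.076881 / -0.884058 = -0.0870

p = -0.0870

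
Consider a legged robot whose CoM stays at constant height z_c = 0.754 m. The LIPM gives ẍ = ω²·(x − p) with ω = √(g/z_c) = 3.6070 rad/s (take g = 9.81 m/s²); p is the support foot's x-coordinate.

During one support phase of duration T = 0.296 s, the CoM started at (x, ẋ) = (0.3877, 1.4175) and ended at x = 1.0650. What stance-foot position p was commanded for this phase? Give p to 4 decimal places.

ωT = 3.6070·0.296 = 1.067672; cosh(ωT) = 1.626204, sinh(ωT) = 1.282396
x(T) = p + (x₀−p)·cosh(ωT) + (ẋ₀/ω)·sinh(ωT) ⇒ p·(1 − cosh) = x(T) − x₀·cosh − (ẋ₀/ω)·sinh
numerator   = 1.0650 − (0.3877)·1.626204 − (1.4175/3.6070)·1.282396 = -0.069443
denominator = 1 − 1.626204 = -0.626204
p = -0.069443 / -0.626204 = 0.1109

p = 0.1109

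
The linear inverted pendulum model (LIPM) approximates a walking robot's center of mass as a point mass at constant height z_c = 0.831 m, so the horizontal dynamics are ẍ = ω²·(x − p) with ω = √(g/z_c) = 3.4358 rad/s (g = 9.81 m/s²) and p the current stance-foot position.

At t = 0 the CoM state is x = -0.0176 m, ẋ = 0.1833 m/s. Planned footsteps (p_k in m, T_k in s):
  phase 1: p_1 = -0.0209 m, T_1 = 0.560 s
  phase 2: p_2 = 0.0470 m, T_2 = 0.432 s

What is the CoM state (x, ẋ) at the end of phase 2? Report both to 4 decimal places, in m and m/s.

x = 0.7445, ẋ = 2.4551

phase 1: p=-0.0209, T=0.560, ωT=1.924048, cosh=3.497320, sinh=3.351305; start (x,ẋ)=(-0.017600, 0.183300) → end (x,ẋ)=(0.169433, 0.679056)
phase 2: p=0.0470, T=0.432, ωT=1.484266, cosh=2.319196, sinh=2.092528; start (x,ẋ)=(0.169433, 0.679056) → end (x,ẋ)=(0.744517, 2.455101)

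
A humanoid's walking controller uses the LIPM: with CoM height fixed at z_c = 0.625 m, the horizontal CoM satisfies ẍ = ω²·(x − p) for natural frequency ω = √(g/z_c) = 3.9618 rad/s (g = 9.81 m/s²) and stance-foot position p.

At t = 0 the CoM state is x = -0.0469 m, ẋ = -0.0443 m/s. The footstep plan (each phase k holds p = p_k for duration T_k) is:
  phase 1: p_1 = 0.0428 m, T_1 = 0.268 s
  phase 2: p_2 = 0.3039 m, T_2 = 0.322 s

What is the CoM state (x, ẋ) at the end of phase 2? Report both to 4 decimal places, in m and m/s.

x = -0.7262, ẋ = -3.7621

phase 1: p=0.0428, T=0.268, ωT=1.061762, cosh=1.618654, sinh=1.272808; start (x,ẋ)=(-0.046900, -0.044300) → end (x,ẋ)=(-0.116626, -0.524029)
phase 2: p=0.3039, T=0.322, ωT=1.275700, cosh=1.930221, sinh=1.650985; start (x,ẋ)=(-0.116626, -0.524029) → end (x,ẋ)=(-0.726184, -3.762095)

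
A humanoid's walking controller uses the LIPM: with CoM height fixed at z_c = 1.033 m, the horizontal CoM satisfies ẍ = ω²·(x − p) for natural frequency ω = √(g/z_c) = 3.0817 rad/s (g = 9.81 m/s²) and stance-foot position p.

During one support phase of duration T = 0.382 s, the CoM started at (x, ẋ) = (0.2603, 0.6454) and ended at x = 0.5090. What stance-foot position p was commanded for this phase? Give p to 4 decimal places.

p = 0.3361

ωT = 3.0817·0.382 = 1.177209; cosh(ωT) = 1.776721, sinh(ωT) = 1.468584
x(T) = p + (x₀−p)·cosh(ωT) + (ẋ₀/ω)·sinh(ωT) ⇒ p·(1 − cosh) = x(T) − x₀·cosh − (ẋ₀/ω)·sinh
numerator   = 0.5090 − (0.2603)·1.776721 − (0.6454/3.0817)·1.468584 = -0.261046
denominator = 1 − 1.776721 = -0.776721
p = -0.261046 / -0.776721 = 0.3361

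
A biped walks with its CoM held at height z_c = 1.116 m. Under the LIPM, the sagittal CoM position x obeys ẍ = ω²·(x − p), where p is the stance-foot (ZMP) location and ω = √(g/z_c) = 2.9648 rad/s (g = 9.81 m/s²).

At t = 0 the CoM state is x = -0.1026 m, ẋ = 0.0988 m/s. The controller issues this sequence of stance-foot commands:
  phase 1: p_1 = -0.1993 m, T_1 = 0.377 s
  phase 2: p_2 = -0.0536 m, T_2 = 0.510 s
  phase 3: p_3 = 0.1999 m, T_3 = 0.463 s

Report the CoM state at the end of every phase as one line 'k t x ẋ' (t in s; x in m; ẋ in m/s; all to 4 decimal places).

1 0.3770 0.0099 0.5587
2 0.8870 0.5039 1.7347
3 1.3500 1.9185 5.3066

phase 1: p=-0.1993, T=0.377, ωT=1.117730, cosh=1.692463, sinh=1.365441; start (x,ẋ)=(-0.102600, 0.098800) → end (x,ẋ)=(0.009864, 0.558682)
phase 2: p=-0.0536, T=0.510, ωT=1.512048, cosh=2.378235, sinh=2.157777; start (x,ẋ)=(0.009864, 0.558682) → end (x,ẋ)=(0.503939, 1.734677)
phase 3: p=0.1999, T=0.463, ωT=1.372702, cosh=2.099711, sinh=1.846289; start (x,ẋ)=(0.503939, 1.734677) → end (x,ẋ)=(1.918541, 5.306593)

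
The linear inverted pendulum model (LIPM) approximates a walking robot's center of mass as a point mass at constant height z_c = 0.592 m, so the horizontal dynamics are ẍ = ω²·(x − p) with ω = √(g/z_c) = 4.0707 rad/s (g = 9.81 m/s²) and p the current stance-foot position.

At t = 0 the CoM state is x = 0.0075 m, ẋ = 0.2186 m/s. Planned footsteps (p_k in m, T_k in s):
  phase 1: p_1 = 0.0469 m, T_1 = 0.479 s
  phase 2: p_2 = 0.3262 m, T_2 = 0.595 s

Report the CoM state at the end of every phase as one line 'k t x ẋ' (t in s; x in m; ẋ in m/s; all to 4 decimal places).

1 0.4790 0.0905 0.2315
2 1.0740 -0.6942 -4.0482

phase 1: p=0.0469, T=0.479, ωT=1.949865, cosh=3.585017, sinh=3.442724; start (x,ẋ)=(0.007500, 0.218600) → end (x,ẋ)=(0.090527, 0.231521)
phase 2: p=0.3262, T=0.595, ωT=2.422067, cosh=5.678930, sinh=5.590192; start (x,ẋ)=(0.090527, 0.231521) → end (x,ẋ)=(-0.694225, -4.048169)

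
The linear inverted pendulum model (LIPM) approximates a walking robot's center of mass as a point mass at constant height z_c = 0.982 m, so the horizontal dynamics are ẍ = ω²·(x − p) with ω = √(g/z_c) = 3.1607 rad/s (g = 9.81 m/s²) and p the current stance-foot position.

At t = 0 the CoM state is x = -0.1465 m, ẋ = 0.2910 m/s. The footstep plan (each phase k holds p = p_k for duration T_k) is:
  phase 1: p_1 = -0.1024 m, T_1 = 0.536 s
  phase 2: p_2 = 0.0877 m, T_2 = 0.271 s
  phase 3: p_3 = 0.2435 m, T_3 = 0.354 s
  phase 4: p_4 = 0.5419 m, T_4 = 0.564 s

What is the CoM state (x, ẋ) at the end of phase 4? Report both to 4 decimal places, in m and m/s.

phase 1: p=-0.1024, T=0.536, ωT=1.694135, cosh=2.812848, sinh=2.629090; start (x,ẋ)=(-0.146500, 0.291000) → end (x,ẋ)=(0.015609, 0.452078)
phase 2: p=0.0877, T=0.271, ωT=0.856550, cosh=1.389823, sinh=0.965198; start (x,ẋ)=(0.015609, 0.452078) → end (x,ẋ)=(0.125560, 0.408380)
phase 3: p=0.2435, T=0.354, ωT=1.118888, cosh=1.694045, sinh=1.367402; start (x,ẋ)=(0.125560, 0.408380) → end (x,ẋ)=(0.220380, 0.182082)
phase 4: p=0.5419, T=0.564, ωT=1.782635, cosh=3.056848, sinh=2.888653; start (x,ẋ)=(0.220380, 0.182082) → end (x,ẋ)=(-0.274528, -2.378935)

x = -0.2745, ẋ = -2.3789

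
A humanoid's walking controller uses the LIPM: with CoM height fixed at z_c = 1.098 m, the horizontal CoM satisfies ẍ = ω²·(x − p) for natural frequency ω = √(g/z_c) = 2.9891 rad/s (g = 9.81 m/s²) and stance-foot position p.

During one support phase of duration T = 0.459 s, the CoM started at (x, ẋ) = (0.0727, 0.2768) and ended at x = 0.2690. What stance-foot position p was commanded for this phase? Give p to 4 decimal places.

ωT = 2.9891·0.459 = 1.371997; cosh(ωT) = 2.098409, sinh(ωT) = 1.844809
x(T) = p + (x₀−p)·cosh(ωT) + (ẋ₀/ω)·sinh(ωT) ⇒ p·(1 − cosh) = x(T) − x₀·cosh − (ẋ₀/ω)·sinh
numerator   = 0.2690 − (0.0727)·2.098409 − (0.2768/2.9891)·1.844809 = -0.054389
denominator = 1 − 2.098409 = -1.098409
p = -0.054389 / -1.098409 = 0.0495

p = 0.0495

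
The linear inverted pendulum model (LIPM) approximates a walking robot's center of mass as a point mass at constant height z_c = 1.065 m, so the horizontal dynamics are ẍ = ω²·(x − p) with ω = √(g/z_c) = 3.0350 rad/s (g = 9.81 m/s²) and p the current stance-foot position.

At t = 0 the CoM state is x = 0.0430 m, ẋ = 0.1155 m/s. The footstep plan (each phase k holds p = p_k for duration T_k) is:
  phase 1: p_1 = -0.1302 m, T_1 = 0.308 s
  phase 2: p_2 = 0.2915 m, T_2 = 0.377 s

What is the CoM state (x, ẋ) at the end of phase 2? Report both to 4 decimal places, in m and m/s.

x = 0.4154, ẋ = 0.7323

phase 1: p=-0.1302, T=0.308, ωT=0.934780, cosh=1.469663, sinh=1.076990; start (x,ẋ)=(0.043000, 0.115500) → end (x,ẋ)=(0.165332, 0.735879)
phase 2: p=0.2915, T=0.377, ωT=1.144195, cosh=1.729196, sinh=1.410716; start (x,ẋ)=(0.165332, 0.735879) → end (x,ẋ)=(0.415378, 0.732286)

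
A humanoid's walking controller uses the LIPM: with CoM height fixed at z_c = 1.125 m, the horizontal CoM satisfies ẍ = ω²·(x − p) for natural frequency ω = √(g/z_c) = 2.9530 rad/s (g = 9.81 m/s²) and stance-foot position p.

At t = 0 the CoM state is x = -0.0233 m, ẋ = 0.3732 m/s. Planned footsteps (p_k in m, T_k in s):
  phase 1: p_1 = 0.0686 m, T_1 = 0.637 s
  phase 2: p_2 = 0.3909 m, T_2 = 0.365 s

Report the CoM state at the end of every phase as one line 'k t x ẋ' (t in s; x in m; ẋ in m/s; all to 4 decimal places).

1 0.6370 0.1651 0.3831
2 1.0020 0.1892 -0.2382

phase 1: p=0.0686, T=0.637, ωT=1.881061, cosh=3.356445, sinh=3.204017; start (x,ẋ)=(-0.023300, 0.373200) → end (x,ẋ)=(0.165066, 0.383117)
phase 2: p=0.3909, T=0.365, ωT=1.077845, cosh=1.639334, sinh=1.299006; start (x,ẋ)=(0.165066, 0.383117) → end (x,ẋ)=(0.189214, -0.238234)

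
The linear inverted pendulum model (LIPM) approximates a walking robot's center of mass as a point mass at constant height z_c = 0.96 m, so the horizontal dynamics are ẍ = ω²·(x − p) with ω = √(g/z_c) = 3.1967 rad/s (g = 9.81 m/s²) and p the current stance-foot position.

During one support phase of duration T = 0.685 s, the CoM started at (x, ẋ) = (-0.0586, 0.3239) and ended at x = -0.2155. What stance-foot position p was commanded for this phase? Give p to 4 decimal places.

p = 0.1128

ωT = 3.1967·0.685 = 2.189739; cosh(ωT) = 4.522416, sinh(ωT) = 4.410470
x(T) = p + (x₀−p)·cosh(ωT) + (ẋ₀/ω)·sinh(ωT) ⇒ p·(1 − cosh) = x(T) − x₀·cosh − (ẋ₀/ω)·sinh
numerator   = -0.2155 − (-0.0586)·4.522416 − (0.3239/3.1967)·4.410470 = -0.397370
denominator = 1 − 4.522416 = -3.522416
p = -0.397370 / -3.522416 = 0.1128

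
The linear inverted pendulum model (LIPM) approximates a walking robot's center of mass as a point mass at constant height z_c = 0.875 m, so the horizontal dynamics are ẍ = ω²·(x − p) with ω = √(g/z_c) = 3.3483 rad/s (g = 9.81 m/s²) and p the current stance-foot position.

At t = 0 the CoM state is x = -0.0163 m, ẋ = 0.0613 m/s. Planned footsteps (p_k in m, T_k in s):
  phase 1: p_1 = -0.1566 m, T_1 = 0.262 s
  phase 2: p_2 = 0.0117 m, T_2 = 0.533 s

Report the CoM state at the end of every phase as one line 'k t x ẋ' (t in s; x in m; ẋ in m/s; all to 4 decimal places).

phase 1: p=-0.1566, T=0.262, ωT=0.877255, cosh=1.410107, sinh=0.994183; start (x,ẋ)=(-0.016300, 0.061300) → end (x,ẋ)=(0.059439, 0.553474)
phase 2: p=0.0117, T=0.533, ωT=1.784644, cosh=3.062657, sinh=2.894801; start (x,ẋ)=(0.059439, 0.553474) → end (x,ẋ)=(0.636419, 2.157820)

1 0.2620 0.0594 0.5535
2 0.7950 0.6364 2.1578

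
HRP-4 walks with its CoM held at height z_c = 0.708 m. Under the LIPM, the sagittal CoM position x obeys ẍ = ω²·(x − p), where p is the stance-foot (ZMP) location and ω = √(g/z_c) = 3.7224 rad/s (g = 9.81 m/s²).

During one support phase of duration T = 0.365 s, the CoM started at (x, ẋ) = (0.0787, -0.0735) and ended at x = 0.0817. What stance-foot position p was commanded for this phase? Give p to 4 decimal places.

p = 0.0425

ωT = 3.7224·0.365 = 1.358676; cosh(ωT) = 2.074019, sinh(ωT) = 1.817019
x(T) = p + (x₀−p)·cosh(ωT) + (ẋ₀/ω)·sinh(ωT) ⇒ p·(1 − cosh) = x(T) − x₀·cosh − (ẋ₀/ω)·sinh
numerator   = 0.0817 − (0.0787)·2.074019 − (-0.0735/3.7224)·1.817019 = -0.045648
denominator = 1 − 2.074019 = -1.074019
p = -0.045648 / -1.074019 = 0.0425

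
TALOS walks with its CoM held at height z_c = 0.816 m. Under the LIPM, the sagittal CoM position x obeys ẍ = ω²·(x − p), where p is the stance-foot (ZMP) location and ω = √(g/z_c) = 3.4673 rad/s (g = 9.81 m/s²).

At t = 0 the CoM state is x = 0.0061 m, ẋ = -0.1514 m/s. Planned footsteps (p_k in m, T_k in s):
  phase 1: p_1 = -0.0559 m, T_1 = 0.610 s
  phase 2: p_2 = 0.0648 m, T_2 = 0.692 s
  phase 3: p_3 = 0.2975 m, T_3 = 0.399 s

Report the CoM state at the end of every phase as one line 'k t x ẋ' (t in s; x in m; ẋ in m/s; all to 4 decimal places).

phase 1: p=-0.0559, T=0.610, ωT=2.115053, cosh=4.205326, sinh=4.084699; start (x,ẋ)=(0.006100, -0.151400) → end (x,ẋ)=(0.026471, 0.241412)
phase 2: p=0.0648, T=0.692, ωT=2.399372, cosh=5.553513, sinh=5.462738; start (x,ẋ)=(0.026471, 0.241412) → end (x,ẋ)=(0.232287, 0.614705)
phase 3: p=0.2975, T=0.399, ωT=1.383453, cosh=2.119680, sinh=1.868969; start (x,ẋ)=(0.232287, 0.614705) → end (x,ẋ)=(0.490612, 0.880379)

1 0.6100 0.0265 0.2414
2 1.3020 0.2323 0.6147
3 1.7010 0.4906 0.8804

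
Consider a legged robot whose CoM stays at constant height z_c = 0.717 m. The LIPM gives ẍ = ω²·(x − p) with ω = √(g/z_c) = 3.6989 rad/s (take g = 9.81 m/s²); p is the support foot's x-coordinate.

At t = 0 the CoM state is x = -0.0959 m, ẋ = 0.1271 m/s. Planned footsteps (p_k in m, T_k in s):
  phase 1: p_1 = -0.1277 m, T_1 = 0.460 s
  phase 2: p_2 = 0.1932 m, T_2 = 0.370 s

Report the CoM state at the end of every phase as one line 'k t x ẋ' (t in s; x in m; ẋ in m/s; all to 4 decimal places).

phase 1: p=-0.1277, T=0.460, ωT=1.701494, cosh=2.832271, sinh=2.649860; start (x,ẋ)=(-0.095900, 0.127100) → end (x,ẋ)=(0.053420, 0.671672)
phase 2: p=0.1932, T=0.370, ωT=1.368593, cosh=2.092141, sinh=1.837676; start (x,ẋ)=(0.053420, 0.671672) → end (x,ẋ)=(0.234457, 0.455091)

1 0.4600 0.0534 0.6717
2 0.8300 0.2345 0.4551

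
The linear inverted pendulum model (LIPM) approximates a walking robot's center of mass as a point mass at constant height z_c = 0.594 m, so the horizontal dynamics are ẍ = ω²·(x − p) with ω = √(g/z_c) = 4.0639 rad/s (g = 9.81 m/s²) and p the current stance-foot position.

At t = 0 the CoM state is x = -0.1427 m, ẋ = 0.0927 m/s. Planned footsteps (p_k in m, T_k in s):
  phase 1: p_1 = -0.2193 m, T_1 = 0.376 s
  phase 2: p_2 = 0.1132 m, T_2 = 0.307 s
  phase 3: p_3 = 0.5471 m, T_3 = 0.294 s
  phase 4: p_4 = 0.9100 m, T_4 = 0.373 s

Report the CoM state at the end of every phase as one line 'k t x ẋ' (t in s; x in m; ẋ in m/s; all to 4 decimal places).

1 0.3760 0.0156 0.9073
2 0.6830 0.2860 1.0765
3 0.9770 0.4737 0.3489
4 1.3500 0.0547 -3.0096

phase 1: p=-0.2193, T=0.376, ωT=1.528026, cosh=2.413017, sinh=2.196054; start (x,ẋ)=(-0.142700, 0.092700) → end (x,ẋ)=(0.015630, 0.907307)
phase 2: p=0.1132, T=0.307, ωT=1.247617, cosh=1.884612, sinh=1.597424; start (x,ẋ)=(0.015630, 0.907307) → end (x,ẋ)=(0.285960, 1.076522)
phase 3: p=0.5471, T=0.294, ωT=1.194787, cosh=1.802811, sinh=1.500042; start (x,ẋ)=(0.285960, 1.076522) → end (x,ẋ)=(0.473674, 0.348853)
phase 4: p=0.9100, T=0.373, ωT=1.515835, cosh=2.386422, sinh=2.166798; start (x,ẋ)=(0.473674, 0.348853) → end (x,ẋ)=(0.054743, -3.009625)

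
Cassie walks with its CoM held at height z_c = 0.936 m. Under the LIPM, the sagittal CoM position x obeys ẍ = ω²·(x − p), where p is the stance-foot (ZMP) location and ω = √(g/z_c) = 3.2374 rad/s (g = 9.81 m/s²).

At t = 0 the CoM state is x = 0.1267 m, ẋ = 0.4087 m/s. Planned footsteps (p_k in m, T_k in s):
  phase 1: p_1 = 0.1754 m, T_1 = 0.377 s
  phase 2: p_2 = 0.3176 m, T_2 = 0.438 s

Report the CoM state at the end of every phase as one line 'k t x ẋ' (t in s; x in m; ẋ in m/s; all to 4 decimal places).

1 0.3770 0.2810 0.5089
2 0.8150 0.5431 0.8819

phase 1: p=0.1754, T=0.377, ωT=1.220500, cosh=1.841982, sinh=1.546899; start (x,ẋ)=(0.126700, 0.408700) → end (x,ẋ)=(0.280981, 0.508932)
phase 2: p=0.3176, T=0.438, ωT=1.417981, cosh=2.185490, sinh=1.943287; start (x,ẋ)=(0.280981, 0.508932) → end (x,ẋ)=(0.543062, 0.881888)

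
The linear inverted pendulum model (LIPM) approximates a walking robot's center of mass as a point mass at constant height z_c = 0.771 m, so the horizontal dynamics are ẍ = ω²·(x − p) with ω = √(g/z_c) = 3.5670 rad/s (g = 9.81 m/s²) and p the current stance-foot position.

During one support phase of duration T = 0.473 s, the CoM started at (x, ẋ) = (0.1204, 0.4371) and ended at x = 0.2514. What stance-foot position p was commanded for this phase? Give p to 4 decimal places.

ωT = 3.5670·0.473 = 1.687191; cosh(ωT) = 2.794659, sinh(ωT) = 2.609620
x(T) = p + (x₀−p)·cosh(ωT) + (ẋ₀/ω)·sinh(ωT) ⇒ p·(1 − cosh) = x(T) − x₀·cosh − (ẋ₀/ω)·sinh
numerator   = 0.2514 − (0.1204)·2.794659 − (0.4371/3.5670)·2.609620 = -0.404860
denominator = 1 − 2.794659 = -1.794659
p = -0.404860 / -1.794659 = 0.2256

p = 0.2256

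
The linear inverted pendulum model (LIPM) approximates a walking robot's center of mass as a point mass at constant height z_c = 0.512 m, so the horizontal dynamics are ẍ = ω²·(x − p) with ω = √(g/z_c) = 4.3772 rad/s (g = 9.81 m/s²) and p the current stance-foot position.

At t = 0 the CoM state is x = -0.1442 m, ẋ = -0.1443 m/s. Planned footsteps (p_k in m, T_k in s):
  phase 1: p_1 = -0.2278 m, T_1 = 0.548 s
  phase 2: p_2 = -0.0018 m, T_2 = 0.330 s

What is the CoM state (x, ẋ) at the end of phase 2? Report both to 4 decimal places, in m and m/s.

phase 1: p=-0.2278, T=0.548, ωT=2.398706, cosh=5.549876, sinh=5.459041; start (x,ẋ)=(-0.144200, -0.144300) → end (x,ẋ)=(0.056205, 1.196801)
phase 2: p=-0.0018, T=0.330, ωT=1.444476, cosh=2.237750, sinh=2.001880; start (x,ẋ)=(0.056205, 1.196801) → end (x,ẋ)=(0.675350, 3.186421)

x = 0.6753, ẋ = 3.1864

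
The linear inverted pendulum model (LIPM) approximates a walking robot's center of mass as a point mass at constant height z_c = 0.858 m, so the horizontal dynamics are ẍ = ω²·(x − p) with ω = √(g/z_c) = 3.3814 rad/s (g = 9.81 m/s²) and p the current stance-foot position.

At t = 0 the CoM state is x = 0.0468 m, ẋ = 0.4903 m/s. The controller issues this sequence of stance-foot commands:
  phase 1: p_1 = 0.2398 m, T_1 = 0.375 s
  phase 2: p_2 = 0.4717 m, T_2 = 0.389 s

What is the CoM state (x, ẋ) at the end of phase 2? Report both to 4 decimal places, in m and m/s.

phase 1: p=0.2398, T=0.375, ωT=1.268025, cosh=1.917607, sinh=1.636220; start (x,ẋ)=(0.046800, 0.490300) → end (x,ẋ)=(0.106952, -0.127611)
phase 2: p=0.4717, T=0.389, ωT=1.315365, cosh=1.997243, sinh=1.728866; start (x,ẋ)=(0.106952, -0.127611) → end (x,ẋ)=(-0.322036, -2.387181)

x = -0.3220, ẋ = -2.3872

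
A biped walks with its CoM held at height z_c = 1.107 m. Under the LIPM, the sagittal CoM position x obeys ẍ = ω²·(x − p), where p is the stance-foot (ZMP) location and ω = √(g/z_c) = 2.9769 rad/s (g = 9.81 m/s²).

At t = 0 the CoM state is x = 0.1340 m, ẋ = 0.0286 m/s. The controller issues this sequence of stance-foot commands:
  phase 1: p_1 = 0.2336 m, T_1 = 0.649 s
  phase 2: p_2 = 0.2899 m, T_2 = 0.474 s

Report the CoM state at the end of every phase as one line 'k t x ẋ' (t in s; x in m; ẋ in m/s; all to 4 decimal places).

1 0.6490 -0.0849 -0.9012
2 1.1230 -1.1080 -4.1089

phase 1: p=0.2336, T=0.649, ωT=1.932008, cosh=3.524108, sinh=3.379251; start (x,ẋ)=(0.134000, 0.028600) → end (x,ẋ)=(-0.084936, -0.901156)
phase 2: p=0.2899, T=0.474, ωT=1.411051, cosh=2.172074, sinh=1.928187; start (x,ẋ)=(-0.084936, -0.901156) → end (x,ẋ)=(-1.107964, -4.108941)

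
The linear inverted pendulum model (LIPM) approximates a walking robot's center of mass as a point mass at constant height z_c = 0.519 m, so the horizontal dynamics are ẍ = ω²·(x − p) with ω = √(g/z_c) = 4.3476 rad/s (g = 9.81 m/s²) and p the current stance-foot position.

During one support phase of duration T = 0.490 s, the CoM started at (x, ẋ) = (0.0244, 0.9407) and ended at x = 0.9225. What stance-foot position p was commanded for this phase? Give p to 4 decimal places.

ωT = 4.3476·0.490 = 2.130324; cosh(ωT) = 4.268196, sinh(ωT) = 4.149397
x(T) = p + (x₀−p)·cosh(ωT) + (ẋ₀/ω)·sinh(ωT) ⇒ p·(1 − cosh) = x(T) − x₀·cosh − (ẋ₀/ω)·sinh
numerator   = 0.9225 − (0.0244)·4.268196 − (0.9407/4.3476)·4.149397 = -0.079458
denominator = 1 − 4.268196 = -3.268196
p = -0.079458 / -3.268196 = 0.0243

p = 0.0243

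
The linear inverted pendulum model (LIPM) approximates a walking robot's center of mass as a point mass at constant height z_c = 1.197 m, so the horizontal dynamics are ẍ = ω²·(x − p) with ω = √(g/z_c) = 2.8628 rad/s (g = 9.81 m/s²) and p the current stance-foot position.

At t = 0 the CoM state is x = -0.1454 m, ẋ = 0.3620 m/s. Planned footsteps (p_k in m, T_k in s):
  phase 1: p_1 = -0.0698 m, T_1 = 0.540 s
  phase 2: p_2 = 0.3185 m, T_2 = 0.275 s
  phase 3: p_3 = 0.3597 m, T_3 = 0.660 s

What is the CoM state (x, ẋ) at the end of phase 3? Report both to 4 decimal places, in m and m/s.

x = -0.8827, ẋ = -3.4538

phase 1: p=-0.0698, T=0.540, ωT=1.545912, cosh=2.452683, sinh=2.239566; start (x,ẋ)=(-0.145400, 0.362000) → end (x,ẋ)=(0.027969, 0.403167)
phase 2: p=0.3185, T=0.275, ωT=0.787270, cosh=1.326237, sinh=0.871152; start (x,ẋ)=(0.027969, 0.403167) → end (x,ẋ)=(0.055872, -0.189868)
phase 3: p=0.3597, T=0.660, ωT=1.889448, cosh=3.383436, sinh=3.232280; start (x,ẋ)=(0.055872, -0.189868) → end (x,ẋ)=(-0.882657, -3.453846)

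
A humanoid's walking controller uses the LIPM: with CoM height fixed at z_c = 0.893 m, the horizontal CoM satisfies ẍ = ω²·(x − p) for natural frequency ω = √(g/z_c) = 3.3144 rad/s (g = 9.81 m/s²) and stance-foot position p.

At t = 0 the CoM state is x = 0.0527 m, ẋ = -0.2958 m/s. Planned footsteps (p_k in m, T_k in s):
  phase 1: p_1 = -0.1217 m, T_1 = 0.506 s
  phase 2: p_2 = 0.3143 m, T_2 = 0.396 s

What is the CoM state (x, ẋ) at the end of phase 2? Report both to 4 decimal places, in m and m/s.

phase 1: p=-0.1217, T=0.506, ωT=1.677086, cosh=2.768432, sinh=2.581514; start (x,ẋ)=(0.052700, -0.295800) → end (x,ẋ)=(0.130722, 0.673294)
phase 2: p=0.3143, T=0.396, ωT=1.312502, cosh=1.992303, sinh=1.723157; start (x,ẋ)=(0.130722, 0.673294) → end (x,ẋ)=(0.298603, 0.292951)

x = 0.2986, ẋ = 0.2930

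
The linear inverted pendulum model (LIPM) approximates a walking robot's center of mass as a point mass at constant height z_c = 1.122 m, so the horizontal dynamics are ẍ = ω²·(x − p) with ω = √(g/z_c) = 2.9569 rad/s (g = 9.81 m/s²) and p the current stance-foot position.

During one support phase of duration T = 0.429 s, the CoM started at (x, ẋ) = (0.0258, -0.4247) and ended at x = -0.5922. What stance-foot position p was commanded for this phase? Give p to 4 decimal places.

p = 0.4427

ωT = 2.9569·0.429 = 1.268510; cosh(ωT) = 1.918401, sinh(ωT) = 1.637150
x(T) = p + (x₀−p)·cosh(ωT) + (ẋ₀/ω)·sinh(ωT) ⇒ p·(1 − cosh) = x(T) − x₀·cosh − (ẋ₀/ω)·sinh
numerator   = -0.5922 − (0.0258)·1.918401 − (-0.4247/2.9569)·1.637150 = -0.406551
denominator = 1 − 1.918401 = -0.918401
p = -0.406551 / -0.918401 = 0.4427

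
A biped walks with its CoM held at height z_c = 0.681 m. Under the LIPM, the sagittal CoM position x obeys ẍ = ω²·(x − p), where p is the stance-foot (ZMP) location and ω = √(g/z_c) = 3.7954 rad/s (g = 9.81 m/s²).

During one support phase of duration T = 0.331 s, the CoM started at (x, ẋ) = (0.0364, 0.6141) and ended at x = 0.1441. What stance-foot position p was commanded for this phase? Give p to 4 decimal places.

p = 0.2071

ωT = 3.7954·0.331 = 1.256277; cosh(ωT) = 1.898517, sinh(ωT) = 1.613805
x(T) = p + (x₀−p)·cosh(ωT) + (ẋ₀/ω)·sinh(ωT) ⇒ p·(1 − cosh) = x(T) − x₀·cosh − (ẋ₀/ω)·sinh
numerator   = 0.1441 − (0.0364)·1.898517 − (0.6141/3.7954)·1.613805 = -0.186122
denominator = 1 − 1.898517 = -0.898517
p = -0.186122 / -0.898517 = 0.2071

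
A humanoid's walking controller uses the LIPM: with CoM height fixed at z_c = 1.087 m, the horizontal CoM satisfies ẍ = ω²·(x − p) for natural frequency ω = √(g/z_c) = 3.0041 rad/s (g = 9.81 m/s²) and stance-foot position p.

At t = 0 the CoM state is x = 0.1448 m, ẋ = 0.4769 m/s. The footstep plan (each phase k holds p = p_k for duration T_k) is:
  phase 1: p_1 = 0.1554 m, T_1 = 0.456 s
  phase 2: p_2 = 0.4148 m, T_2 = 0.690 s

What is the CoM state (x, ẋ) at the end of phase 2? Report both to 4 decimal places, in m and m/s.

phase 1: p=0.1554, T=0.456, ωT=1.369870, cosh=2.094489, sinh=1.840349; start (x,ẋ)=(0.144800, 0.476900) → end (x,ẋ)=(0.425353, 0.940259)
phase 2: p=0.4148, T=0.690, ωT=2.072829, cosh=4.036552, sinh=3.910722; start (x,ẋ)=(0.425353, 0.940259) → end (x,ẋ)=(1.681423, 3.919384)

x = 1.6814, ẋ = 3.9194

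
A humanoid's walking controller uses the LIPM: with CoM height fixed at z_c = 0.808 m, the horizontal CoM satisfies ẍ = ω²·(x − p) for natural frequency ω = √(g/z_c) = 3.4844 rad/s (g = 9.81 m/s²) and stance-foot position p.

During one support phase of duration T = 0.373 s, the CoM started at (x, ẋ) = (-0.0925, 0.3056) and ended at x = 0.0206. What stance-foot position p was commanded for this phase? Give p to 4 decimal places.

p = -0.0556

ωT = 3.4844·0.373 = 1.299681; cosh(ωT) = 1.970373, sinh(ωT) = 1.697754
x(T) = p + (x₀−p)·cosh(ωT) + (ẋ₀/ω)·sinh(ωT) ⇒ p·(1 − cosh) = x(T) − x₀·cosh − (ẋ₀/ω)·sinh
numerator   = 0.0206 − (-0.0925)·1.970373 − (0.3056/3.4844)·1.697754 = 0.053958
denominator = 1 − 1.970373 = -0.970373
p = 0.053958 / -0.970373 = -0.0556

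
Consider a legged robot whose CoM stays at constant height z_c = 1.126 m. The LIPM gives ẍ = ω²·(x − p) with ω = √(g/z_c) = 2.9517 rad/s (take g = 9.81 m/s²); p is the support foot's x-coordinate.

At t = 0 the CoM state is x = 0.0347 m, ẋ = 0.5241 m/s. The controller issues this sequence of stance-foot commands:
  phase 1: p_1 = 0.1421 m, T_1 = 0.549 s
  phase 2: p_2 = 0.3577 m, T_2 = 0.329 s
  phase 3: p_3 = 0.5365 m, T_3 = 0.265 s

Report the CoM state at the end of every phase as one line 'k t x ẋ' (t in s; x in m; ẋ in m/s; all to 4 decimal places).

phase 1: p=0.1421, T=0.549, ωT=1.620483, cosh=2.626668, sinh=2.428865; start (x,ẋ)=(0.034700, 0.524100) → end (x,ẋ)=(0.291262, 0.606656)
phase 2: p=0.3577, T=0.329, ωT=0.971109, cosh=1.509768, sinh=1.131105; start (x,ẋ)=(0.291262, 0.606656) → end (x,ẋ)=(0.489867, 0.694094)
phase 3: p=0.5365, T=0.265, ωT=0.782201, cosh=1.321838, sinh=0.864440; start (x,ẋ)=(0.489867, 0.694094) → end (x,ẋ)=(0.678133, 0.798493)

1 0.5490 0.2913 0.6067
2 0.8780 0.4899 0.6941
3 1.1430 0.6781 0.7985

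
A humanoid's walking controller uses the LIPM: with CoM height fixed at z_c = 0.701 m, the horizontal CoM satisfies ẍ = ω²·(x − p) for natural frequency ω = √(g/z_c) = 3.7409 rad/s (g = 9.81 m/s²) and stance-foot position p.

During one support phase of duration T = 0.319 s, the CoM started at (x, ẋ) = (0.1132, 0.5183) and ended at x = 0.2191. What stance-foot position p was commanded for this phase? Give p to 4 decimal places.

ωT = 3.7409·0.319 = 1.193347; cosh(ωT) = 1.800653, sinh(ωT) = 1.497449
x(T) = p + (x₀−p)·cosh(ωT) + (ẋ₀/ω)·sinh(ωT) ⇒ p·(1 − cosh) = x(T) − x₀·cosh − (ẋ₀/ω)·sinh
numerator   = 0.2191 − (0.1132)·1.800653 − (0.5183/3.7409)·1.497449 = -0.192205
denominator = 1 − 1.800653 = -0.800653
p = -0.192205 / -0.800653 = 0.2401

p = 0.2401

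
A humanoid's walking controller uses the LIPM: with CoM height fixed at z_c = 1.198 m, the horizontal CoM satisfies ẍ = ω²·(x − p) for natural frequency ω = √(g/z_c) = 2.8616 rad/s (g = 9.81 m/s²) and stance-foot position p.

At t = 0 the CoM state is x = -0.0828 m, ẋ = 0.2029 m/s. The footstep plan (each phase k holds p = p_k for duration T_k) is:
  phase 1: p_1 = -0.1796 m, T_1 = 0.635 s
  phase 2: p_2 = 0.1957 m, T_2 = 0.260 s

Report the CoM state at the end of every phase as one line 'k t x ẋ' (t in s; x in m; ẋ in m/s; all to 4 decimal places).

1 0.6350 0.3385 1.4707
2 0.8950 0.7986 2.2298

phase 1: p=-0.1796, T=0.635, ωT=1.817116, cosh=3.158289, sinh=2.995795; start (x,ẋ)=(-0.082800, 0.202900) → end (x,ẋ)=(0.338537, 1.470661)
phase 2: p=0.1957, T=0.260, ωT=0.744016, cosh=1.289786, sinh=0.814584; start (x,ẋ)=(0.338537, 1.470661) → end (x,ẋ)=(0.798568, 2.229793)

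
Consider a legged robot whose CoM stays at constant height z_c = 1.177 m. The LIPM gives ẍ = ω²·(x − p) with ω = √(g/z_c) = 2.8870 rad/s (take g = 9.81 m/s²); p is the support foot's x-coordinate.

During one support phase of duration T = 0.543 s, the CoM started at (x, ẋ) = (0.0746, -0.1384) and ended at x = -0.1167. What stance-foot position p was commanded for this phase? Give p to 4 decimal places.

ωT = 2.8870·0.543 = 1.567641; cosh(ωT) = 2.501930, sinh(ωT) = 2.293393
x(T) = p + (x₀−p)·cosh(ωT) + (ẋ₀/ω)·sinh(ωT) ⇒ p·(1 − cosh) = x(T) − x₀·cosh − (ẋ₀/ω)·sinh
numerator   = -0.1167 − (0.0746)·2.501930 − (-0.1384/2.8870)·2.293393 = -0.193401
denominator = 1 − 2.501930 = -1.501930
p = -0.193401 / -1.501930 = 0.1288

p = 0.1288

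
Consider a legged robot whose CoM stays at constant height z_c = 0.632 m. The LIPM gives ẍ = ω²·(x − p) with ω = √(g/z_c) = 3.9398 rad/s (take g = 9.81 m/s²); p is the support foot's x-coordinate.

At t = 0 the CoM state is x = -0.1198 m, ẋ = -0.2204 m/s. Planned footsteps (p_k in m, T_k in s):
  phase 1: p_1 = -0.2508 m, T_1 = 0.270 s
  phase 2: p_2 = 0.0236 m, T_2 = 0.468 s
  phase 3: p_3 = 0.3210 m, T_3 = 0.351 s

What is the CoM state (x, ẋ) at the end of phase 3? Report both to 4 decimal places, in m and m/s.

phase 1: p=-0.2508, T=0.270, ωT=1.063746, cosh=1.621182, sinh=1.276022; start (x,ẋ)=(-0.119800, -0.220400) → end (x,ẋ)=(-0.109808, 0.301264)
phase 2: p=0.0236, T=0.468, ωT=1.843826, cosh=3.239444, sinh=3.081233; start (x,ẋ)=(-0.109808, 0.301264) → end (x,ẋ)=(-0.172957, -0.643575)
phase 3: p=0.3210, T=0.351, ωT=1.382870, cosh=2.118591, sinh=1.867734; start (x,ẋ)=(-0.172957, -0.643575) → end (x,ẋ)=(-1.030590, -4.998250)

x = -1.0306, ẋ = -4.9983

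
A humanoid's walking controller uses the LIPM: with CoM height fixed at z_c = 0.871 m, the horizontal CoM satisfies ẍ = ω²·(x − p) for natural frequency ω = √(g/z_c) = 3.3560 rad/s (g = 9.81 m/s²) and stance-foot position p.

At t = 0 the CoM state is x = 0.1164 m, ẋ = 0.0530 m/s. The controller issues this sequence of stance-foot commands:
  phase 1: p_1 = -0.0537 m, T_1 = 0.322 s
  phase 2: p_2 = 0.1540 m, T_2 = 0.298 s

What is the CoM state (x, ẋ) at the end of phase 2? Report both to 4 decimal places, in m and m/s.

x = 0.5876, ẋ = 1.6470

phase 1: p=-0.0537, T=0.322, ωT=1.080632, cosh=1.642961, sinh=1.303580; start (x,ẋ)=(0.116400, 0.053000) → end (x,ẋ)=(0.246355, 0.831233)
phase 2: p=0.1540, T=0.298, ωT=1.000088, cosh=1.543184, sinh=1.175337; start (x,ẋ)=(0.246355, 0.831233) → end (x,ẋ)=(0.587634, 1.647032)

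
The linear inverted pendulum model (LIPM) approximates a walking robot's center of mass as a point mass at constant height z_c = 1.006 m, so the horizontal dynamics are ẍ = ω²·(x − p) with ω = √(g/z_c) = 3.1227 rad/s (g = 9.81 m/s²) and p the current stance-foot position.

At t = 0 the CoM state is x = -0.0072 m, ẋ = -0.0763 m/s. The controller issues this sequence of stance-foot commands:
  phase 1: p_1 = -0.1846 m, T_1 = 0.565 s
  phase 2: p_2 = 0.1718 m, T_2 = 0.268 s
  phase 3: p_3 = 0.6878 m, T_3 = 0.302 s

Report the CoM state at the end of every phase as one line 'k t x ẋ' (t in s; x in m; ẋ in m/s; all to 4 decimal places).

1 0.5650 0.2792 1.3402
2 0.8330 0.7216 2.1521
3 1.1350 1.4885 3.2972

phase 1: p=-0.1846, T=0.565, ωT=1.764325, cosh=3.004468, sinh=2.833166; start (x,ẋ)=(-0.007200, -0.076300) → end (x,ẋ)=(0.279167, 1.340239)
phase 2: p=0.1718, T=0.268, ωT=0.836884, cosh=1.371109, sinh=0.938051; start (x,ẋ)=(0.279167, 1.340239) → end (x,ẋ)=(0.721616, 2.152119)
phase 3: p=0.6878, T=0.302, ωT=0.943055, cosh=1.478626, sinh=1.089190; start (x,ẋ)=(0.721616, 2.152119) → end (x,ẋ)=(1.488455, 3.297195)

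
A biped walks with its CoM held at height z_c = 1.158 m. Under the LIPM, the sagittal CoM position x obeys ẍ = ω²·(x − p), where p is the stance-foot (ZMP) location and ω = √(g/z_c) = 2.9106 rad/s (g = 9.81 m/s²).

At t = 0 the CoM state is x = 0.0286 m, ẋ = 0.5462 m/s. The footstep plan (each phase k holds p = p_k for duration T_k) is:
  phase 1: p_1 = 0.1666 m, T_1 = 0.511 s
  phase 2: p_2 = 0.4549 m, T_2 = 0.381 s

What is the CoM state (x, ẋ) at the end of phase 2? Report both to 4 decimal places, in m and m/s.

phase 1: p=0.1666, T=0.511, ωT=1.487317, cosh=2.325592, sinh=2.099613; start (x,ẋ)=(0.028600, 0.546200) → end (x,ẋ)=(0.239679, 0.426902)
phase 2: p=0.4549, T=0.381, ωT=1.108939, cosh=1.680524, sinh=1.350615; start (x,ẋ)=(0.239679, 0.426902) → end (x,ẋ)=(0.291313, -0.128635)

x = 0.2913, ẋ = -0.1286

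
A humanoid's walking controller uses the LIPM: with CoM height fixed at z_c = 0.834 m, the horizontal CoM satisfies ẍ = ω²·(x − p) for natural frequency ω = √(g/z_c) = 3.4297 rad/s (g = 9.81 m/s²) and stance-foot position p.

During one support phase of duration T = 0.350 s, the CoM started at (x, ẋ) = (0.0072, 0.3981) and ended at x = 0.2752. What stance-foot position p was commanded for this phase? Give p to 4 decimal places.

p = -0.1071

ωT = 3.4297·0.350 = 1.200395; cosh(ωT) = 1.811252, sinh(ωT) = 1.510177
x(T) = p + (x₀−p)·cosh(ωT) + (ẋ₀/ω)·sinh(ωT) ⇒ p·(1 − cosh) = x(T) − x₀·cosh − (ẋ₀/ω)·sinh
numerator   = 0.2752 − (0.0072)·1.811252 − (0.3981/3.4297)·1.510177 = 0.086866
denominator = 1 − 1.811252 = -0.811252
p = 0.086866 / -0.811252 = -0.1071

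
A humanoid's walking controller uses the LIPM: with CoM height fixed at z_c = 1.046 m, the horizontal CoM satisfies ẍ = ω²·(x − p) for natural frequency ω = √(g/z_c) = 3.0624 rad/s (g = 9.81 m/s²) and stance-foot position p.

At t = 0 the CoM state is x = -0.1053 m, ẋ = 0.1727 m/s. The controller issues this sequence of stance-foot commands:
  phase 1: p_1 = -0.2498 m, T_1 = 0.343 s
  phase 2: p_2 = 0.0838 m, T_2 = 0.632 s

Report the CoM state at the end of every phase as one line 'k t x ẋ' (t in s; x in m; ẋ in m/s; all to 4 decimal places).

phase 1: p=-0.2498, T=0.343, ωT=1.050403, cosh=1.604300, sinh=1.254503; start (x,ẋ)=(-0.105300, 0.172700) → end (x,ẋ)=(0.052767, 0.832201)
phase 2: p=0.0838, T=0.632, ωT=1.935437, cosh=3.535715, sinh=3.391354; start (x,ẋ)=(0.052767, 0.832201) → end (x,ẋ)=(0.895672, 2.620133)

1 0.3430 0.0528 0.8322
2 0.9750 0.8957 2.6201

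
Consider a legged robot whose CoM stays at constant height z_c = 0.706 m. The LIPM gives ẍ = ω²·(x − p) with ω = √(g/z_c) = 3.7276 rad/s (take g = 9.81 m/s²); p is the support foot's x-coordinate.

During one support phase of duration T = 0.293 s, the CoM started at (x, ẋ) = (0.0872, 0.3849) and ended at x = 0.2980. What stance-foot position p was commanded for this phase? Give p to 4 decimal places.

p = -0.0256

ωT = 3.7276·0.293 = 1.092187; cosh(ωT) = 1.658134, sinh(ωT) = 1.322652
x(T) = p + (x₀−p)·cosh(ωT) + (ẋ₀/ω)·sinh(ωT) ⇒ p·(1 − cosh) = x(T) − x₀·cosh − (ẋ₀/ω)·sinh
numerator   = 0.2980 − (0.0872)·1.658134 − (0.3849/3.7276)·1.322652 = 0.016838
denominator = 1 − 1.658134 = -0.658134
p = 0.016838 / -0.658134 = -0.0256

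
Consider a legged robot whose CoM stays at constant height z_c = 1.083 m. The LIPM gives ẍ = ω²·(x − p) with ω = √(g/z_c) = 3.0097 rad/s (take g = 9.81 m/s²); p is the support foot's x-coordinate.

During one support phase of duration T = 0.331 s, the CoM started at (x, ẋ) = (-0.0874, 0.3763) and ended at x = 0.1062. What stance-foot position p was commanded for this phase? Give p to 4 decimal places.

ωT = 3.0097·0.331 = 0.996211; cosh(ωT) = 1.538639, sinh(ωT) = 1.169362
x(T) = p + (x₀−p)·cosh(ωT) + (ẋ₀/ω)·sinh(ωT) ⇒ p·(1 − cosh) = x(T) − x₀·cosh − (ẋ₀/ω)·sinh
numerator   = 0.1062 − (-0.0874)·1.538639 − (0.3763/3.0097)·1.169362 = 0.094473
denominator = 1 − 1.538639 = -0.538639
p = 0.094473 / -0.538639 = -0.1754

p = -0.1754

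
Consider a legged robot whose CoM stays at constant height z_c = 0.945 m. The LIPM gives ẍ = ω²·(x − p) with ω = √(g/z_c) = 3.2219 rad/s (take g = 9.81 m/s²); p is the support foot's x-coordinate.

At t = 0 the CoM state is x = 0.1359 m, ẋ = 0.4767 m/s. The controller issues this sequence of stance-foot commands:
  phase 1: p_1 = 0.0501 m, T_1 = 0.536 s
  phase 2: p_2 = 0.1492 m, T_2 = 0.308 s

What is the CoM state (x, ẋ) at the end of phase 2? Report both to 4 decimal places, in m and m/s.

phase 1: p=0.0501, T=0.536, ωT=1.726938, cosh=2.900619, sinh=2.722791; start (x,ẋ)=(0.135900, 0.476700) → end (x,ẋ)=(0.701827, 2.135411)
phase 2: p=0.1492, T=0.308, ωT=0.992345, cosh=1.534130, sinh=1.163424; start (x,ẋ)=(0.701827, 2.135411) → end (x,ẋ)=(1.768095, 5.347484)

x = 1.7681, ẋ = 5.3475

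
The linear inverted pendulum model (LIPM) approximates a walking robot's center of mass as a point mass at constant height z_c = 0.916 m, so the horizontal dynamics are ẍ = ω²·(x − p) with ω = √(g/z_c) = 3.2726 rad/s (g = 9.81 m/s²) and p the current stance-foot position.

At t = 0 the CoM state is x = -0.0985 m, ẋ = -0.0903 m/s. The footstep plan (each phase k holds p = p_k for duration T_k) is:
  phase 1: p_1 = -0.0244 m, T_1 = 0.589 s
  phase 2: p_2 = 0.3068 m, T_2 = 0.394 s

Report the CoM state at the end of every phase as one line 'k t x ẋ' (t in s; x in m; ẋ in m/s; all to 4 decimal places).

phase 1: p=-0.0244, T=0.589, ωT=1.927561, cosh=3.509116, sinh=3.363614; start (x,ẋ)=(-0.098500, -0.090300) → end (x,ẋ)=(-0.377237, -1.132548)
phase 2: p=0.3068, T=0.394, ωT=1.289404, cosh=1.953029, sinh=1.677594; start (x,ẋ)=(-0.377237, -1.132548) → end (x,ẋ)=(-1.609709, -5.967327)

1 0.5890 -0.3772 -1.1325
2 0.9830 -1.6097 -5.9673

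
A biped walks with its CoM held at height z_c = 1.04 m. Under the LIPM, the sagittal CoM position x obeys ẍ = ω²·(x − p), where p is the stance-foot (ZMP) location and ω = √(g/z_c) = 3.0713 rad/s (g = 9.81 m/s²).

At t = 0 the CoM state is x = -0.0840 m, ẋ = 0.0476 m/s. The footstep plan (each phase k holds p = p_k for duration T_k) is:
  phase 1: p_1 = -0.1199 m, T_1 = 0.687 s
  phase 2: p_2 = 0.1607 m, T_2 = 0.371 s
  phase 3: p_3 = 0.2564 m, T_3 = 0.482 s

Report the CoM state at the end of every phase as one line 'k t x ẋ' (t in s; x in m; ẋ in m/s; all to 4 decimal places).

phase 1: p=-0.1199, T=0.687, ωT=2.109983, cosh=4.184671, sinh=4.063431; start (x,ẋ)=(-0.084000, 0.047600) → end (x,ẋ)=(0.093306, 0.647223)
phase 2: p=0.1607, T=0.371, ωT=1.139452, cosh=1.722525, sinh=1.402531; start (x,ẋ)=(0.093306, 0.647223) → end (x,ẋ)=(0.340171, 0.824552)
phase 3: p=0.2564, T=0.482, ωT=1.480367, cosh=2.311055, sinh=2.083501; start (x,ẋ)=(0.340171, 0.824552) → end (x,ẋ)=(1.009357, 2.441642)

1 0.6870 0.0933 0.6472
2 1.0580 0.3402 0.8246
3 1.5400 1.0094 2.4416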